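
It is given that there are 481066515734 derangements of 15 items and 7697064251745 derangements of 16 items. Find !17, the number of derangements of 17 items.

!17 = (17-1)·(!16 + !15) = 16·(7697064251745 + 481066515734) = 16·8178130767479 = 130850092279664.

130850092279664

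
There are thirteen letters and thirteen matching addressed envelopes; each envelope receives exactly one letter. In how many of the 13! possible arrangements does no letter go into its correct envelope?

2290792932

Recurrence: !13 = 12·(!12 + !11).
!13 = 12·(176214841 + 14684570) = 12·190899411 = 2290792932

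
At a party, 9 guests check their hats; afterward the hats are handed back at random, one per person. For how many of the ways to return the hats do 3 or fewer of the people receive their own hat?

Sum C(9,i)·!(9-i) for i = 0..3:
  i=0: C(9,0)·!9 = 1·133496 = 133496
  i=1: C(9,1)·!8 = 9·14833 = 133497
  i=2: C(9,2)·!7 = 36·1854 = 66744
  i=3: C(9,3)·!6 = 84·265 = 22260
Total = 355997.

355997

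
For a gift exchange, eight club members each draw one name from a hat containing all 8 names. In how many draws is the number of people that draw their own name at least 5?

Sum C(8,i)·!(8-i) for i = 5..8:
  i=5: C(8,5)·!3 = 56·2 = 112
  i=6: C(8,6)·!2 = 28·1 = 28
  i=7: C(8,7)·!1 = 8·0 = 0
  i=8: C(8,8)·!0 = 1·1 = 1
Total = 141.

141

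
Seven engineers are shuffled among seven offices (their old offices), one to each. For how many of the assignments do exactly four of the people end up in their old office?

70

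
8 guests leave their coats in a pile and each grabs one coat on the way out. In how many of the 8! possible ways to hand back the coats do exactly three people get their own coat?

2464

Choose which 3 of the 8 are fixed: C(8,3) = 56.
The remaining 5 must be deranged: !5 = 44.
Total: 56 × 44 = 2464.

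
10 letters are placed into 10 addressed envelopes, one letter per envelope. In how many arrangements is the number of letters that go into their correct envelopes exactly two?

667485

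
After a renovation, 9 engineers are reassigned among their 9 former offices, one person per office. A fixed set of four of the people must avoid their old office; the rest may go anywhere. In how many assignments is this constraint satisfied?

229080

Let A_j be the event that the j-th constrained one is fixed. By inclusion-exclusion over the 4 events:
Σ_{j=0}^{4} (-1)^j C(4,j)(9-j)!
= C(4,0)·9! - C(4,1)·8! + C(4,2)·7! - C(4,3)·6! + C(4,4)·5!
= 362880 - 161280 + 30240 - 2880 + 120
= 229080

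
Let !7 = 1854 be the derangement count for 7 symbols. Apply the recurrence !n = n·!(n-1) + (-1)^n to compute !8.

!8 = 8·1854 + 1 = 14833.

14833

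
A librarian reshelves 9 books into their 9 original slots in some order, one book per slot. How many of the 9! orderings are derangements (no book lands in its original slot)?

Recurrence: !9 = 8·(!8 + !7).
!9 = 8·(14833 + 1854) = 8·16687 = 133496

133496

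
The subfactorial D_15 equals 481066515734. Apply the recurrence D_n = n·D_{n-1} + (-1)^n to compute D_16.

7697064251745

D_16 = 16·481066515734 + 1 = 7697064251745.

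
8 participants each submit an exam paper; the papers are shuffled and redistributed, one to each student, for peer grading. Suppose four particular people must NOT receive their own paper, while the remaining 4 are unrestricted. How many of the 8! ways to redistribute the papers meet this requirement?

Let A_j be the event that the j-th constrained one is fixed. By inclusion-exclusion over the 4 events:
Σ_{j=0}^{4} (-1)^j C(4,j)(8-j)!
= C(4,0)·8! - C(4,1)·7! + C(4,2)·6! - C(4,3)·5! + C(4,4)·4!
= 40320 - 20160 + 4320 - 480 + 24
= 24024

24024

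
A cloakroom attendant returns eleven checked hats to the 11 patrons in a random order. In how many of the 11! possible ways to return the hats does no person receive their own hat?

14684570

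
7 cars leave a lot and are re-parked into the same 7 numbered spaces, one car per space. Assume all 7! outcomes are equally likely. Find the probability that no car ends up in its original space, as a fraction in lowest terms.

103/280

Favorable outcomes: !7 = 1854.
Total outcomes: 7! = 5040.
Probability = 1854/5040 = 103/280.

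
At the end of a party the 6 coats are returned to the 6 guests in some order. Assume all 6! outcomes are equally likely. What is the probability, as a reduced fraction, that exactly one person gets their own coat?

11/30

Favorable outcomes: C(6,1)·!5 = 6·44 = 264.
Total outcomes: 6! = 720.
Probability = 264/720 = 11/30.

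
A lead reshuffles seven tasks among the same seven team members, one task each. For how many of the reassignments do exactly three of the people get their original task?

315

Pick the 3 fixed positions: C(7,3) = 35 ways.
The remaining 4 must be deranged: !4 = 9.
Total: 35 × 9 = 315.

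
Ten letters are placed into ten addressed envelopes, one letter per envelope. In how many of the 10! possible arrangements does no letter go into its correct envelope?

!10 is the nearest integer to 10!/e.
10! = 3628800, and 3628800/e ≈ 1334960.92, so !10 = 1334961.

1334961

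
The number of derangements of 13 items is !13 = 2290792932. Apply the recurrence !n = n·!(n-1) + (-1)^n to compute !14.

!14 = 14·2290792932 + 1 = 32071101049.

32071101049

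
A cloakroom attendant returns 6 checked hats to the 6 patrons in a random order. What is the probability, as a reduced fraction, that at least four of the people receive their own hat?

Favorable outcomes: Σ_{i≥4} C(6,i)·!(6-i) = 15·1 + 6·0 + 1·1 = 16.
Total outcomes: 6! = 720.
Probability = 16/720 = 1/45.

1/45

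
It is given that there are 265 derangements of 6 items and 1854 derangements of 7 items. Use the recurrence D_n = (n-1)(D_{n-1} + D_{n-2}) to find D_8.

14833

D_8 = (8-1)·(D_7 + D_6) = 7·(1854 + 265) = 7·2119 = 14833.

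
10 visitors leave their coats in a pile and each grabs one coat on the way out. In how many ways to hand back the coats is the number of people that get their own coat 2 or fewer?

Sum C(10,i)·!(10-i) for i = 0..2:
  i=0: C(10,0)·!10 = 1·1334961 = 1334961
  i=1: C(10,1)·!9 = 10·133496 = 1334960
  i=2: C(10,2)·!8 = 45·14833 = 667485
Total = 3337406.

3337406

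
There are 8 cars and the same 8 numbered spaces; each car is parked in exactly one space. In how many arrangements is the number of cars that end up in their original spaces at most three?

# with exactly i fixed is C(8,i)·!(8-i); sum over i=0..3:
  i=0: C(8,0)·!8 = 1·14833 = 14833
  i=1: C(8,1)·!7 = 8·1854 = 14832
  i=2: C(8,2)·!6 = 28·265 = 7420
  i=3: C(8,3)·!5 = 56·44 = 2464
Total = 39549.

39549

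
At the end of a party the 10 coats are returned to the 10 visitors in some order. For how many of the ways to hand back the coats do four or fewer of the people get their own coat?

3615536

Sum C(10,i)·!(10-i) for i = 0..4:
  i=0: C(10,0)·!10 = 1·1334961 = 1334961
  i=1: C(10,1)·!9 = 10·133496 = 1334960
  i=2: C(10,2)·!8 = 45·14833 = 667485
  i=3: C(10,3)·!7 = 120·1854 = 222480
  i=4: C(10,4)·!6 = 210·265 = 55650
Total = 3615536.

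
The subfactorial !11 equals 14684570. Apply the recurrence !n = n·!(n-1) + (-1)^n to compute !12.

176214841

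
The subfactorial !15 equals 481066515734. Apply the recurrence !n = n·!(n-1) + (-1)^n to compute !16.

!16 = 16·481066515734 + 1 = 7697064251745.

7697064251745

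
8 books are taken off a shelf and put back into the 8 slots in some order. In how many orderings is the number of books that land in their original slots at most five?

# with exactly i fixed is C(8,i)·!(8-i); sum over i=0..5:
  i=0: C(8,0)·!8 = 1·14833 = 14833
  i=1: C(8,1)·!7 = 8·1854 = 14832
  i=2: C(8,2)·!6 = 28·265 = 7420
  i=3: C(8,3)·!5 = 56·44 = 2464
  i=4: C(8,4)·!4 = 70·9 = 630
  i=5: C(8,5)·!3 = 56·2 = 112
Total = 40291.

40291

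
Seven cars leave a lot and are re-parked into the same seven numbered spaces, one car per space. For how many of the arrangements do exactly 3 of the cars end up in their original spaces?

315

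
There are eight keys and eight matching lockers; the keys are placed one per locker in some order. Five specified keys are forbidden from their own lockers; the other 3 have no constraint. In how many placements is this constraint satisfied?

21234

Inclusion-exclusion on the 5 forbidden self-matches:
Σ_{j=0}^{5} (-1)^j C(5,j)(8-j)!
= C(5,0)·8! - C(5,1)·7! + C(5,2)·6! - C(5,3)·5! + C(5,4)·4! - C(5,5)·3!
= 40320 - 25200 + 7200 - 1200 + 120 - 6
= 21234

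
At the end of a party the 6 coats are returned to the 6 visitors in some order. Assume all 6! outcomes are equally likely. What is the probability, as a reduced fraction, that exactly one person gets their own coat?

Favorable outcomes: C(6,1)·!5 = 6·44 = 264.
Total outcomes: 6! = 720.
Probability = 264/720 = 11/30.

11/30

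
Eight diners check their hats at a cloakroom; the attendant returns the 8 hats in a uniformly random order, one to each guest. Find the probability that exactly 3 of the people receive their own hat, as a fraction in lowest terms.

Favorable outcomes: C(8,3)·!5 = 56·44 = 2464.
Total outcomes: 8! = 40320.
Probability = 2464/40320 = 11/180.

11/180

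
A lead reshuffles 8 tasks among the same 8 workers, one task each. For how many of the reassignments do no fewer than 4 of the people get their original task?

771

# with exactly i fixed is C(8,i)·!(8-i); sum over i=4..8:
  i=4: C(8,4)·!4 = 70·9 = 630
  i=5: C(8,5)·!3 = 56·2 = 112
  i=6: C(8,6)·!2 = 28·1 = 28
  i=7: C(8,7)·!1 = 8·0 = 0
  i=8: C(8,8)·!0 = 1·1 = 1
Total = 771.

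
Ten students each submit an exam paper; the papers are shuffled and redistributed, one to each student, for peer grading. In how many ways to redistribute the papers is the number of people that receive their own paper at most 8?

3628799

Sum C(10,i)·!(10-i) for i = 0..8:
  i=0: C(10,0)·!10 = 1·1334961 = 1334961
  i=1: C(10,1)·!9 = 10·133496 = 1334960
  i=2: C(10,2)·!8 = 45·14833 = 667485
  i=3: C(10,3)·!7 = 120·1854 = 222480
  i=4: C(10,4)·!6 = 210·265 = 55650
  i=5: C(10,5)·!5 = 252·44 = 11088
  i=6: C(10,6)·!4 = 210·9 = 1890
  i=7: C(10,7)·!3 = 120·2 = 240
  i=8: C(10,8)·!2 = 45·1 = 45
Total = 3628799.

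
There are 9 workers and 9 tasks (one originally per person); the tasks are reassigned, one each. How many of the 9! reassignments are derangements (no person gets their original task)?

Recurrence: !9 = 9·!8 + (-1)^9.
!9 = 9·14833 - 1 = 133496

133496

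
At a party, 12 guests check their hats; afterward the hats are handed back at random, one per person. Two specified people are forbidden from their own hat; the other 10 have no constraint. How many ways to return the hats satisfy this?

402796800

Let A_j be the event that the j-th constrained one is fixed. By inclusion-exclusion over the 2 events:
Σ_{j=0}^{2} (-1)^j C(2,j)(12-j)!
= C(2,0)·12! - C(2,1)·11! + C(2,2)·10!
= 479001600 - 79833600 + 3628800
= 402796800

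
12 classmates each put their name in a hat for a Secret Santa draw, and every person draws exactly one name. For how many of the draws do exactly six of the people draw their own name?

Choose which 6 of the 12 are fixed: C(12,6) = 924.
The remaining 6 must be deranged: !6 = 265.
Total: 924 × 265 = 244860.

244860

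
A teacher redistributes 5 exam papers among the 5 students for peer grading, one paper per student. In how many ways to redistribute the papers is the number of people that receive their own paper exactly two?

Choose which 2 of the 5 are fixed: C(5,2) = 10.
The remaining 3 must be deranged: !3 = 2.
Total: 10 × 2 = 20.

20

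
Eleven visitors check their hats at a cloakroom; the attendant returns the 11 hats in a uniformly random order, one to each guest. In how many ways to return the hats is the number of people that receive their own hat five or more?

# with exactly i fixed is C(11,i)·!(11-i); sum over i=5..11:
  i=5: C(11,5)·!6 = 462·265 = 122430
  i=6: C(11,6)·!5 = 462·44 = 20328
  i=7: C(11,7)·!4 = 330·9 = 2970
  i=8: C(11,8)·!3 = 165·2 = 330
  i=9: C(11,9)·!2 = 55·1 = 55
  i=10: C(11,10)·!1 = 11·0 = 0
  i=11: C(11,11)·!0 = 1·1 = 1
Total = 146114.

146114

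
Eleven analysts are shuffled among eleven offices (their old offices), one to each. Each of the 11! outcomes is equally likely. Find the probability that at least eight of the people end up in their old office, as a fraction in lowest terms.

193/19958400

Favorable outcomes: Σ_{i≥8} C(11,i)·!(11-i) = 165·2 + 55·1 + 11·0 + 1·1 = 386.
Total outcomes: 11! = 39916800.
Probability = 386/39916800 = 193/19958400.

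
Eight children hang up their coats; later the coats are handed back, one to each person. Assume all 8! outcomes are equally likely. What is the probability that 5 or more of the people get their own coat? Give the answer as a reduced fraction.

Favorable outcomes: Σ_{i≥5} C(8,i)·!(8-i) = 56·2 + 28·1 + 8·0 + 1·1 = 141.
Total outcomes: 8! = 40320.
Probability = 141/40320 = 47/13440.

47/13440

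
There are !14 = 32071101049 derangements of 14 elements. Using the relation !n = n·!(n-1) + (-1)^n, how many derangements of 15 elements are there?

!15 = 15·32071101049 - 1 = 481066515734.

481066515734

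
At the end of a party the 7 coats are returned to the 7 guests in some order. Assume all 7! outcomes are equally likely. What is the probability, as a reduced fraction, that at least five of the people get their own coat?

Favorable outcomes: Σ_{i≥5} C(7,i)·!(7-i) = 21·1 + 7·0 + 1·1 = 22.
Total outcomes: 7! = 5040.
Probability = 22/5040 = 11/2520.

11/2520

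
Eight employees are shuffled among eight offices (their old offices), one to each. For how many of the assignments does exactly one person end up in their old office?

14832

Choose which one of the 8 is fixed: C(8,1) = 8.
The remaining 7 must be deranged: !7 = 1854.
Total: 8 × 1854 = 14832.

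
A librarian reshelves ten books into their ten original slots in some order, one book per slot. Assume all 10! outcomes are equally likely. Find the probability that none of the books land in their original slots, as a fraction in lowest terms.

Favorable outcomes: !10 = 1334961.
Total outcomes: 10! = 3628800.
Probability = 1334961/3628800 = 16481/44800.

16481/44800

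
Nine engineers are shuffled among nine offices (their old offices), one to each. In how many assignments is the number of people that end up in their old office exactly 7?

36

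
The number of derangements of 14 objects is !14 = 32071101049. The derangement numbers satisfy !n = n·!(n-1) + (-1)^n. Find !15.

!15 = 15·32071101049 - 1 = 481066515734.

481066515734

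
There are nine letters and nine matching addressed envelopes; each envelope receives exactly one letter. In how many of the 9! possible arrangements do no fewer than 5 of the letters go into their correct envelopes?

Sum C(9,i)·!(9-i) for i = 5..9:
  i=5: C(9,5)·!4 = 126·9 = 1134
  i=6: C(9,6)·!3 = 84·2 = 168
  i=7: C(9,7)·!2 = 36·1 = 36
  i=8: C(9,8)·!1 = 9·0 = 0
  i=9: C(9,9)·!0 = 1·1 = 1
Total = 1339.

1339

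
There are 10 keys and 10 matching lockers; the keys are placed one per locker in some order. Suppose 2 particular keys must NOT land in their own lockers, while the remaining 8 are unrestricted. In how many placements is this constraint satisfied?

Let A_j be the event that the j-th constrained one is fixed. By inclusion-exclusion over the 2 events:
Σ_{j=0}^{2} (-1)^j C(2,j)(10-j)!
= C(2,0)·10! - C(2,1)·9! + C(2,2)·8!
= 3628800 - 725760 + 40320
= 2943360

2943360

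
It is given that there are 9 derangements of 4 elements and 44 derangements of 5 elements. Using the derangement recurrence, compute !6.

265

!6 = (6-1)·(!5 + !4) = 5·(44 + 9) = 5·53 = 265.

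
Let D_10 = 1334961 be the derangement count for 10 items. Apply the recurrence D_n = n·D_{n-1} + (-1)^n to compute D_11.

14684570

D_11 = 11·1334961 - 1 = 14684570.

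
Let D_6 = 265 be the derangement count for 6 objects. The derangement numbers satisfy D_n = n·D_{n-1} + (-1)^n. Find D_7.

1854

D_7 = 7·265 - 1 = 1854.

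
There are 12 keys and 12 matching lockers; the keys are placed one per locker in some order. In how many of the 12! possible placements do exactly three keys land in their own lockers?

Pick the 3 fixed positions: C(12,3) = 220 ways.
The remaining 9 must be deranged: !9 = 133496.
Total: 220 × 133496 = 29369120.

29369120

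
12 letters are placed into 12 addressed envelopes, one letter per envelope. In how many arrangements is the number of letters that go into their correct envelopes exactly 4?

7342335

Choose which 4 of the 12 are fixed: C(12,4) = 495.
The other 8 form a derangement: !8 = 14833.
Total: 495 × 14833 = 7342335.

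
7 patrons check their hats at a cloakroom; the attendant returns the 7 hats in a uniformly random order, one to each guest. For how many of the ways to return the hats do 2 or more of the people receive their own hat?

1331

Sum C(7,i)·!(7-i) for i = 2..7:
  i=2: C(7,2)·!5 = 21·44 = 924
  i=3: C(7,3)·!4 = 35·9 = 315
  i=4: C(7,4)·!3 = 35·2 = 70
  i=5: C(7,5)·!2 = 21·1 = 21
  i=6: C(7,6)·!1 = 7·0 = 0
  i=7: C(7,7)·!0 = 1·1 = 1
Total = 1331.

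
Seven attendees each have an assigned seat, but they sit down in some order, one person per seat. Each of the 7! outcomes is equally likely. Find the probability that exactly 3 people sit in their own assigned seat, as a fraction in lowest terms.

1/16

Favorable outcomes: C(7,3)·!4 = 35·9 = 315.
Total outcomes: 7! = 5040.
Probability = 315/5040 = 1/16.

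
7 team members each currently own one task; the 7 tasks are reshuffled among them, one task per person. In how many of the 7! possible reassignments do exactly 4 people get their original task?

Choose which 4 of the 7 are fixed: C(7,4) = 35.
The remaining 3 must be deranged: !3 = 2.
Total: 35 × 2 = 70.

70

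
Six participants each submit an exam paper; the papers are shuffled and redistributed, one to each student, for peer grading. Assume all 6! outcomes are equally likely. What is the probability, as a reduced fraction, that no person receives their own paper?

53/144

Favorable outcomes: !6 = 265.
Total outcomes: 6! = 720.
Probability = 265/720 = 53/144.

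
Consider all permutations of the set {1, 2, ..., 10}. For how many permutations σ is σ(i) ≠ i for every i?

The number of derangements of 10 is !10 = Σ_{k=0}^{10} (-1)^k·10!/k!
= 10! - 10!/1! + 10!/2! - 10!/3! + 10!/4! - 10!/5! + 10!/6! - 10!/7! + 10!/8! - 10!/9! + 10!/10!
= 3628800 - 3628800 + 1814400 - 604800 + 151200 - 30240 + 5040 - 720 + 90 - 10 + 1
= 1334961

1334961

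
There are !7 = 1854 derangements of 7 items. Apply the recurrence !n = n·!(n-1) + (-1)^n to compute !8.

14833

!8 = 8·1854 + 1 = 14833.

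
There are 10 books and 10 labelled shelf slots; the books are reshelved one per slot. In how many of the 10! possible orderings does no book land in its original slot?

The number of derangements of 10 is !10 = Σ_{k=0}^{10} (-1)^k·10!/k!
= 10! - 10!/1! + 10!/2! - 10!/3! + 10!/4! - 10!/5! + 10!/6! - 10!/7! + 10!/8! - 10!/9! + 10!/10!
= 3628800 - 3628800 + 1814400 - 604800 + 151200 - 30240 + 5040 - 720 + 90 - 10 + 1
= 1334961

1334961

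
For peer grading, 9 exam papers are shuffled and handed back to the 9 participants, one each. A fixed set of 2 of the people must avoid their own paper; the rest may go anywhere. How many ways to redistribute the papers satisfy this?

287280

Let A_j be the event that the j-th constrained one is fixed. By inclusion-exclusion over the 2 events:
Σ_{j=0}^{2} (-1)^j C(2,j)(9-j)!
= C(2,0)·9! - C(2,1)·8! + C(2,2)·7!
= 362880 - 80640 + 5040
= 287280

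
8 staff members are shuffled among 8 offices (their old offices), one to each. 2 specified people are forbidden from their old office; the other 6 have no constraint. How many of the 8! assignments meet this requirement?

30960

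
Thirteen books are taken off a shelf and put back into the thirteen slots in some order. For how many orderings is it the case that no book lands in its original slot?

By inclusion-exclusion, !13 = Σ (-1)^k · 13!/k! for k=0..13
= 13! - 13!/1! + 13!/2! - 13!/3! + 13!/4! - 13!/5! + 13!/6! - 13!/7! + 13!/8! - 13!/9! + 13!/10! - 13!/11! + 13!/12! - 13!/13!
= 6227020800 - 6227020800 + 3113510400 - 1037836800 + 259459200 - 51891840 + 8648640 - 1235520 + 154440 - 17160 + 1716 - 156 + 13 - 1
= 2290792932

2290792932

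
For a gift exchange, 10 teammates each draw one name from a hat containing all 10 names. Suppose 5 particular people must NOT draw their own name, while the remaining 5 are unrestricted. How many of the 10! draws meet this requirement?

Inclusion-exclusion on the 5 forbidden self-matches:
Σ_{j=0}^{5} (-1)^j C(5,j)(10-j)!
= C(5,0)·10! - C(5,1)·9! + C(5,2)·8! - C(5,3)·7! + C(5,4)·6! - C(5,5)·5!
= 3628800 - 1814400 + 403200 - 50400 + 3600 - 120
= 2170680

2170680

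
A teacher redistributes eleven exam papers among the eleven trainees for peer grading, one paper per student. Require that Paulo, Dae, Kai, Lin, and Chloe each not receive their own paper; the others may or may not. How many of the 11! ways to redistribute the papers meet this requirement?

25022880

Inclusion-exclusion on the 5 forbidden self-matches:
Σ_{j=0}^{5} (-1)^j C(5,j)(11-j)!
= C(5,0)·11! - C(5,1)·10! + C(5,2)·9! - C(5,3)·8! + C(5,4)·7! - C(5,5)·6!
= 39916800 - 18144000 + 3628800 - 403200 + 25200 - 720
= 25022880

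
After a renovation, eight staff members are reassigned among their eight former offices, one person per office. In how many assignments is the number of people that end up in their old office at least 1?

Sum C(8,i)·!(8-i) for i = 1..8:
  i=1: C(8,1)·!7 = 8·1854 = 14832
  i=2: C(8,2)·!6 = 28·265 = 7420
  i=3: C(8,3)·!5 = 56·44 = 2464
  i=4: C(8,4)·!4 = 70·9 = 630
  i=5: C(8,5)·!3 = 56·2 = 112
  i=6: C(8,6)·!2 = 28·1 = 28
  i=7: C(8,7)·!1 = 8·0 = 0
  i=8: C(8,8)·!0 = 1·1 = 1
Total = 25487.

25487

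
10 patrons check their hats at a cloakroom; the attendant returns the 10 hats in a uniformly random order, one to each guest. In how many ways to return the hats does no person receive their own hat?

1334961

The number of derangements of 10 is !10 = Σ_{k=0}^{10} (-1)^k·10!/k!
= 10! - 10!/1! + 10!/2! - 10!/3! + 10!/4! - 10!/5! + 10!/6! - 10!/7! + 10!/8! - 10!/9! + 10!/10!
= 3628800 - 3628800 + 1814400 - 604800 + 151200 - 30240 + 5040 - 720 + 90 - 10 + 1
= 1334961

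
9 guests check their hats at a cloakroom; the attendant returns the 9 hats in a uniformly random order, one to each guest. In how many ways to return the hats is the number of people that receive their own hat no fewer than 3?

Sum C(9,i)·!(9-i) for i = 3..9:
  i=3: C(9,3)·!6 = 84·265 = 22260
  i=4: C(9,4)·!5 = 126·44 = 5544
  i=5: C(9,5)·!4 = 126·9 = 1134
  i=6: C(9,6)·!3 = 84·2 = 168
  i=7: C(9,7)·!2 = 36·1 = 36
  i=8: C(9,8)·!1 = 9·0 = 0
  i=9: C(9,9)·!0 = 1·1 = 1
Total = 29143.

29143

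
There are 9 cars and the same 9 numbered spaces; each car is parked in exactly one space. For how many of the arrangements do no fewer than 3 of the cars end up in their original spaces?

29143

# with exactly i fixed is C(9,i)·!(9-i); sum over i=3..9:
  i=3: C(9,3)·!6 = 84·265 = 22260
  i=4: C(9,4)·!5 = 126·44 = 5544
  i=5: C(9,5)·!4 = 126·9 = 1134
  i=6: C(9,6)·!3 = 84·2 = 168
  i=7: C(9,7)·!2 = 36·1 = 36
  i=8: C(9,8)·!1 = 9·0 = 0
  i=9: C(9,9)·!0 = 1·1 = 1
Total = 29143.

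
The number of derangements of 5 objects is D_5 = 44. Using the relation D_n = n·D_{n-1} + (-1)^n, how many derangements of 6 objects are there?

D_6 = 6·44 + 1 = 265.

265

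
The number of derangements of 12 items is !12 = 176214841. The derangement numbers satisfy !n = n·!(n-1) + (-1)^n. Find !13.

2290792932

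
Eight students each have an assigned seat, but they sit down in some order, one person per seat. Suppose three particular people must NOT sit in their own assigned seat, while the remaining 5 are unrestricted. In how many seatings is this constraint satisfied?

27240

Let A_j be the event that the j-th constrained one is fixed. By inclusion-exclusion over the 3 events:
Σ_{j=0}^{3} (-1)^j C(3,j)(8-j)!
= C(3,0)·8! - C(3,1)·7! + C(3,2)·6! - C(3,3)·5!
= 40320 - 15120 + 2160 - 120
= 27240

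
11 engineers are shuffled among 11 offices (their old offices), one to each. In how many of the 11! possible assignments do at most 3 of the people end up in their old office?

39158866

Sum C(11,i)·!(11-i) for i = 0..3:
  i=0: C(11,0)·!11 = 1·14684570 = 14684570
  i=1: C(11,1)·!10 = 11·1334961 = 14684571
  i=2: C(11,2)·!9 = 55·133496 = 7342280
  i=3: C(11,3)·!8 = 165·14833 = 2447445
Total = 39158866.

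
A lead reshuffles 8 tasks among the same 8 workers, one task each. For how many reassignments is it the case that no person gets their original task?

14833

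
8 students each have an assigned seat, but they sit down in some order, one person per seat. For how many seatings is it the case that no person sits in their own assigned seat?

Recurrence: !8 = 7·(!7 + !6).
!8 = 7·(1854 + 265) = 7·2119 = 14833

14833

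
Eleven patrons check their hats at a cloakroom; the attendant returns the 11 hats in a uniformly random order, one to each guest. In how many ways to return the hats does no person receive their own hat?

14684570

Recurrence: !11 = 10·(!10 + !9).
!11 = 10·(1334961 + 133496) = 10·1468457 = 14684570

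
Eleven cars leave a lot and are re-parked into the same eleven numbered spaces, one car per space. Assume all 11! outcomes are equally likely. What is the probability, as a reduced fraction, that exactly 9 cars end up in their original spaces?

Favorable outcomes: C(11,9)·!2 = 55·1 = 55.
Total outcomes: 11! = 39916800.
Probability = 55/39916800 = 1/725760.

1/725760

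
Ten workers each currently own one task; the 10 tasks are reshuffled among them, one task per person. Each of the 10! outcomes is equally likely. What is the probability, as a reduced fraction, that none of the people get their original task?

16481/44800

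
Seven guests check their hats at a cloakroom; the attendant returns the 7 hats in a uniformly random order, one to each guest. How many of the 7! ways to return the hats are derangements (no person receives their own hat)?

By inclusion-exclusion, !7 = Σ (-1)^k · 7!/k! for k=0..7
= 7! - 7!/1! + 7!/2! - 7!/3! + 7!/4! - 7!/5! + 7!/6! - 7!/7!
= 5040 - 5040 + 2520 - 840 + 210 - 42 + 7 - 1
= 1854

1854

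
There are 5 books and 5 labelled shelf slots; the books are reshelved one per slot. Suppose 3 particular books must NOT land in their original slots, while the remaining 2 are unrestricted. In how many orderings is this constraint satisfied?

64

Let A_j be the event that the j-th constrained one is fixed. By inclusion-exclusion over the 3 events:
Σ_{j=0}^{3} (-1)^j C(3,j)(5-j)!
= C(3,0)·5! - C(3,1)·4! + C(3,2)·3! - C(3,3)·2!
= 120 - 72 + 18 - 2
= 64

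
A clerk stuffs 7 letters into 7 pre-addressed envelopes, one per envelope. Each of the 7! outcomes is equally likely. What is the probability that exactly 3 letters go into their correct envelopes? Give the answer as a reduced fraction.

1/16

Favorable outcomes: C(7,3)·!4 = 35·9 = 315.
Total outcomes: 7! = 5040.
Probability = 315/5040 = 1/16.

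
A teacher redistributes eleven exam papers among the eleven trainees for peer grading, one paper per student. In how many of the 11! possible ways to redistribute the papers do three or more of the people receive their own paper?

Sum C(11,i)·!(11-i) for i = 3..11:
  i=3: C(11,3)·!8 = 165·14833 = 2447445
  i=4: C(11,4)·!7 = 330·1854 = 611820
  i=5: C(11,5)·!6 = 462·265 = 122430
  i=6: C(11,6)·!5 = 462·44 = 20328
  i=7: C(11,7)·!4 = 330·9 = 2970
  i=8: C(11,8)·!3 = 165·2 = 330
  i=9: C(11,9)·!2 = 55·1 = 55
  i=10: C(11,10)·!1 = 11·0 = 0
  i=11: C(11,11)·!0 = 1·1 = 1
Total = 3205379.

3205379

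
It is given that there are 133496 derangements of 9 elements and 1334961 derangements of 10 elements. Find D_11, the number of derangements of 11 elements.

14684570

D_11 = (11-1)·(D_10 + D_9) = 10·(1334961 + 133496) = 10·1468457 = 14684570.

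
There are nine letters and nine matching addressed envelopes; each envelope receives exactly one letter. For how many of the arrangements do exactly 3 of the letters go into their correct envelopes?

Pick the 3 fixed positions: C(9,3) = 84 ways.
The remaining 6 must be deranged: !6 = 265.
Total: 84 × 265 = 22260.

22260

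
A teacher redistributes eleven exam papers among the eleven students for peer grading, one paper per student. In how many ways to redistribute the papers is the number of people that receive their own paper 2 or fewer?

36711421

# with exactly i fixed is C(11,i)·!(11-i); sum over i=0..2:
  i=0: C(11,0)·!11 = 1·14684570 = 14684570
  i=1: C(11,1)·!10 = 11·1334961 = 14684571
  i=2: C(11,2)·!9 = 55·133496 = 7342280
Total = 36711421.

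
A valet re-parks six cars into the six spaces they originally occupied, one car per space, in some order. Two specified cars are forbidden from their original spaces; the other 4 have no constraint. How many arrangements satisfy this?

Let A_j be the event that the j-th constrained one is fixed. By inclusion-exclusion over the 2 events:
Σ_{j=0}^{2} (-1)^j C(2,j)(6-j)!
= C(2,0)·6! - C(2,1)·5! + C(2,2)·4!
= 720 - 240 + 24
= 504

504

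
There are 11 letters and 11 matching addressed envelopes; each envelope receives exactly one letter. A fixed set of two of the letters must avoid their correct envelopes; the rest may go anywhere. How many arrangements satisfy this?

33022080

Inclusion-exclusion on the 2 forbidden self-matches:
Σ_{j=0}^{2} (-1)^j C(2,j)(11-j)!
= C(2,0)·11! - C(2,1)·10! + C(2,2)·9!
= 39916800 - 7257600 + 362880
= 33022080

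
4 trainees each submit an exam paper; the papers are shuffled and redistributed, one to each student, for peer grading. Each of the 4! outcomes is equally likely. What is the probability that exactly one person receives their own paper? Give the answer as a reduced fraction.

1/3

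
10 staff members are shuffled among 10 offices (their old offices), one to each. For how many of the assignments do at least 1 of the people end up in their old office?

2293839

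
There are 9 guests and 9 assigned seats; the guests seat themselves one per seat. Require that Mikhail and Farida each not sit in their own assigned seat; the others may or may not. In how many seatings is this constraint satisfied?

287280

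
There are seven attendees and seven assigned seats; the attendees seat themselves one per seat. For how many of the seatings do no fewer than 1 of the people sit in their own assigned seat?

3186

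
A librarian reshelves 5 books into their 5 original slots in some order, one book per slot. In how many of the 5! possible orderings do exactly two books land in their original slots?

20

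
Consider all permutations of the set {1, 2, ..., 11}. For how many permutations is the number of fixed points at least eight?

# with exactly i fixed is C(11,i)·!(11-i); sum over i=8..11:
  i=8: C(11,8)·!3 = 165·2 = 330
  i=9: C(11,9)·!2 = 55·1 = 55
  i=10: C(11,10)·!1 = 11·0 = 0
  i=11: C(11,11)·!0 = 1·1 = 1
Total = 386.

386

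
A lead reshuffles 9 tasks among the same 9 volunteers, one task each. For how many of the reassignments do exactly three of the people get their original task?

Pick the 3 fixed positions: C(9,3) = 84 ways.
The other 6 form a derangement: !6 = 265.
Total: 84 × 265 = 22260.

22260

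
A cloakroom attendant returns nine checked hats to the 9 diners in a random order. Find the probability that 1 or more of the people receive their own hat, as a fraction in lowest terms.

28673/45360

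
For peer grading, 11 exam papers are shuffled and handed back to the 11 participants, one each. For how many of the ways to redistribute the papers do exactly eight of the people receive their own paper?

330

Pick the 8 fixed positions: C(11,8) = 165 ways.
The other 3 form a derangement: !3 = 2.
Total: 165 × 2 = 330.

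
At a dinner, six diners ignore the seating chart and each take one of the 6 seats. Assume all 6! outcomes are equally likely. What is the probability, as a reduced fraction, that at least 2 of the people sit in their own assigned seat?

191/720

Favorable outcomes: Σ_{i≥2} C(6,i)·!(6-i) = 15·9 + 20·2 + 15·1 + 6·0 + 1·1 = 191.
Total outcomes: 6! = 720.
Probability = 191/720 = 191/720.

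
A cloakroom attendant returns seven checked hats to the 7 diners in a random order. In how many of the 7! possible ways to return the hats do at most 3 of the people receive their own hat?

# with exactly i fixed is C(7,i)·!(7-i); sum over i=0..3:
  i=0: C(7,0)·!7 = 1·1854 = 1854
  i=1: C(7,1)·!6 = 7·265 = 1855
  i=2: C(7,2)·!5 = 21·44 = 924
  i=3: C(7,3)·!4 = 35·9 = 315
Total = 4948.

4948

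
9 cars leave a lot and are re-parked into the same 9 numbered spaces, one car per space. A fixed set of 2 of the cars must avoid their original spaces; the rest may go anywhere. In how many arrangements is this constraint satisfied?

287280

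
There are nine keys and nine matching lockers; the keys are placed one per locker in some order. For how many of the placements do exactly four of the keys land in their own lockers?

5544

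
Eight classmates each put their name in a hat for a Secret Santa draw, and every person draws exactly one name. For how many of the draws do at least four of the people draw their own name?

771

# with exactly i fixed is C(8,i)·!(8-i); sum over i=4..8:
  i=4: C(8,4)·!4 = 70·9 = 630
  i=5: C(8,5)·!3 = 56·2 = 112
  i=6: C(8,6)·!2 = 28·1 = 28
  i=7: C(8,7)·!1 = 8·0 = 0
  i=8: C(8,8)·!0 = 1·1 = 1
Total = 771.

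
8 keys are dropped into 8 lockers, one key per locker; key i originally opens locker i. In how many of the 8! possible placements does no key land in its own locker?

!8 is the nearest integer to 8!/e.
8! = 40320, and 40320/e ≈ 14832.90, so !8 = 14833.

14833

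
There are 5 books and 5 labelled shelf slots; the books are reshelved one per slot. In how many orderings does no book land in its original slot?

!5 = 5! · Σ_{k=0}^{5} (-1)^k/k!
= 5! - 5!/1! + 5!/2! - 5!/3! + 5!/4! - 5!/5!
= 120 - 120 + 60 - 20 + 5 - 1
= 44

44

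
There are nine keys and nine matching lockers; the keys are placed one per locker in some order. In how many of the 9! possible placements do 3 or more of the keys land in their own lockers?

Sum C(9,i)·!(9-i) for i = 3..9:
  i=3: C(9,3)·!6 = 84·265 = 22260
  i=4: C(9,4)·!5 = 126·44 = 5544
  i=5: C(9,5)·!4 = 126·9 = 1134
  i=6: C(9,6)·!3 = 84·2 = 168
  i=7: C(9,7)·!2 = 36·1 = 36
  i=8: C(9,8)·!1 = 9·0 = 0
  i=9: C(9,9)·!0 = 1·1 = 1
Total = 29143.

29143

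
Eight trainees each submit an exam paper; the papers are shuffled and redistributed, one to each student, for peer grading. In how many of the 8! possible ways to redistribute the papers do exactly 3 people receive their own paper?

2464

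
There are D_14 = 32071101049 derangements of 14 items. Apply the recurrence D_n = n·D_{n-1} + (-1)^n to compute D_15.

D_15 = 15·32071101049 - 1 = 481066515734.

481066515734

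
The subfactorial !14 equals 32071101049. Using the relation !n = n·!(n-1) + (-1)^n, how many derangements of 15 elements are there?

481066515734

!15 = 15·32071101049 - 1 = 481066515734.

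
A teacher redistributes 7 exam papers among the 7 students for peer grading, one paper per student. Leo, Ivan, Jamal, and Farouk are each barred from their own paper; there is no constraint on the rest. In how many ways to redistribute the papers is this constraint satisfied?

Inclusion-exclusion on the 4 forbidden self-matches:
Σ_{j=0}^{4} (-1)^j C(4,j)(7-j)!
= C(4,0)·7! - C(4,1)·6! + C(4,2)·5! - C(4,3)·4! + C(4,4)·3!
= 5040 - 2880 + 720 - 96 + 6
= 2790

2790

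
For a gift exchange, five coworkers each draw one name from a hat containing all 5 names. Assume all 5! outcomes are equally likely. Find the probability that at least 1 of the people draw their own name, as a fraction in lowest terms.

Favorable outcomes: Σ_{i≥1} C(5,i)·!(5-i) = 5·9 + 10·2 + 10·1 + 5·0 + 1·1 = 76.
Total outcomes: 5! = 120.
Probability = 76/120 = 19/30.

19/30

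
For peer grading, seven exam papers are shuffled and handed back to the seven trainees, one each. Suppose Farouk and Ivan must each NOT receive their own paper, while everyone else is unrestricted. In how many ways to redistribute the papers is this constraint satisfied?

3720

Inclusion-exclusion on the 2 forbidden self-matches:
Σ_{j=0}^{2} (-1)^j C(2,j)(7-j)!
= C(2,0)·7! - C(2,1)·6! + C(2,2)·5!
= 5040 - 1440 + 120
= 3720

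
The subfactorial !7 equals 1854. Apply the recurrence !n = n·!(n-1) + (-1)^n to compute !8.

14833

!8 = 8·1854 + 1 = 14833.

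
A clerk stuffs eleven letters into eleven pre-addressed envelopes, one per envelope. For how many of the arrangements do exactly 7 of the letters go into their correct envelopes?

Pick the 7 fixed positions: C(11,7) = 330 ways.
The other 4 form a derangement: !4 = 9.
Total: 330 × 9 = 2970.

2970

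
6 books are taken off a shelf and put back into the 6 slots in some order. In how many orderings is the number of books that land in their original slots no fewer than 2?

191

# with exactly i fixed is C(6,i)·!(6-i); sum over i=2..6:
  i=2: C(6,2)·!4 = 15·9 = 135
  i=3: C(6,3)·!3 = 20·2 = 40
  i=4: C(6,4)·!2 = 15·1 = 15
  i=5: C(6,5)·!1 = 6·0 = 0
  i=6: C(6,6)·!0 = 1·1 = 1
Total = 191.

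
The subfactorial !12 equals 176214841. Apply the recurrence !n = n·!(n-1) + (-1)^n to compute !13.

!13 = 13·176214841 - 1 = 2290792932.

2290792932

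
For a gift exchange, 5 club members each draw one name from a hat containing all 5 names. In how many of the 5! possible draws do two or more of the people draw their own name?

31

# with exactly i fixed is C(5,i)·!(5-i); sum over i=2..5:
  i=2: C(5,2)·!3 = 10·2 = 20
  i=3: C(5,3)·!2 = 10·1 = 10
  i=4: C(5,4)·!1 = 5·0 = 0
  i=5: C(5,5)·!0 = 1·1 = 1
Total = 31.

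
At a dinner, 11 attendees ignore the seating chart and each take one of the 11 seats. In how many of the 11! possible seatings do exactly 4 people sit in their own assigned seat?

Choose which 4 of the 11 are fixed: C(11,4) = 330.
The remaining 7 must be deranged: !7 = 1854.
Total: 330 × 1854 = 611820.

611820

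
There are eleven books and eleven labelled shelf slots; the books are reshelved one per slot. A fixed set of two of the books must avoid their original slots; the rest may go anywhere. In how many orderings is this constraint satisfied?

Inclusion-exclusion on the 2 forbidden self-matches:
Σ_{j=0}^{2} (-1)^j C(2,j)(11-j)!
= C(2,0)·11! - C(2,1)·10! + C(2,2)·9!
= 39916800 - 7257600 + 362880
= 33022080

33022080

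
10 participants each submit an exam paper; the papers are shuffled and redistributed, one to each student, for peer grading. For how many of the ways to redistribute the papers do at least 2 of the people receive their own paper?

958879

# with exactly i fixed is C(10,i)·!(10-i); sum over i=2..10:
  i=2: C(10,2)·!8 = 45·14833 = 667485
  i=3: C(10,3)·!7 = 120·1854 = 222480
  i=4: C(10,4)·!6 = 210·265 = 55650
  i=5: C(10,5)·!5 = 252·44 = 11088
  i=6: C(10,6)·!4 = 210·9 = 1890
  i=7: C(10,7)·!3 = 120·2 = 240
  i=8: C(10,8)·!2 = 45·1 = 45
  i=9: C(10,9)·!1 = 10·0 = 0
  i=10: C(10,10)·!0 = 1·1 = 1
Total = 958879.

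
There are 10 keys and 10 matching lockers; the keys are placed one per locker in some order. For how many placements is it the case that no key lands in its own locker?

1334961

By inclusion-exclusion, !10 = Σ (-1)^k · 10!/k! for k=0..10
= 10! - 10!/1! + 10!/2! - 10!/3! + 10!/4! - 10!/5! + 10!/6! - 10!/7! + 10!/8! - 10!/9! + 10!/10!
= 3628800 - 3628800 + 1814400 - 604800 + 151200 - 30240 + 5040 - 720 + 90 - 10 + 1
= 1334961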